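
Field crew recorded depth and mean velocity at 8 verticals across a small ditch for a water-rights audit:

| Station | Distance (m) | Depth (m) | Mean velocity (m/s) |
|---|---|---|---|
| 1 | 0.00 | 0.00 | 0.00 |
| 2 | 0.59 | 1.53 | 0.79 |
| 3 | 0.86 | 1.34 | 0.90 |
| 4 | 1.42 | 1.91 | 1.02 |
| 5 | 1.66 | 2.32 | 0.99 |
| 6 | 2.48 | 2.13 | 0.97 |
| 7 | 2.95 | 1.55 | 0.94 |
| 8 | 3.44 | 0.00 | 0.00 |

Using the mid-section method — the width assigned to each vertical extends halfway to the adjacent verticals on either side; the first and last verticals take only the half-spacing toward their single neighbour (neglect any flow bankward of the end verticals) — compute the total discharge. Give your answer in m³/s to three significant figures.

5.05 m³/s

w_2 = (0.86 − 0.00)/2 = 0.43 m; q_2 = 0.79 × 1.53 × 0.43 = 0.5197 m³/s
w_3 = (1.42 − 0.59)/2 = 0.415 m; q_3 = 0.90 × 1.34 × 0.415 = 0.5005 m³/s
w_4 = (1.66 − 0.86)/2 = 0.4 m; q_4 = 1.02 × 1.91 × 0.4 = 0.7793 m³/s
w_5 = (2.48 − 1.42)/2 = 0.53 m; q_5 = 0.99 × 2.32 × 0.53 = 1.217 m³/s
w_6 = (2.95 − 1.66)/2 = 0.645 m; q_6 = 0.97 × 2.13 × 0.645 = 1.333 m³/s
w_7 = (3.44 − 2.48)/2 = 0.48 m; q_7 = 0.94 × 1.55 × 0.48 = 0.6994 m³/s
Stations 1, 8 contribute zero (depth or velocity is 0).
Q = Σ qᵢ = 5.049 m³/s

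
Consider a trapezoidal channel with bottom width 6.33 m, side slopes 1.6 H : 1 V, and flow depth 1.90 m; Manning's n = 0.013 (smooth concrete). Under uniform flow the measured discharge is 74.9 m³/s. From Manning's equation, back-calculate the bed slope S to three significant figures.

0.00207

A = (b + z·y)·y = (6.33 + 1.6×1.90)×1.90 = 17.80 m²
P = b + 2y√(1+z²) = 6.33 + 2×1.90×√(1+1.6²) = 13.50 m
R = A/P = 17.80/13.50 = 1.319 m
S = (Q·n / (1·A·R^(2/3)))² = (74.9×0.013 / (1×17.80×1.203))² = 0.002068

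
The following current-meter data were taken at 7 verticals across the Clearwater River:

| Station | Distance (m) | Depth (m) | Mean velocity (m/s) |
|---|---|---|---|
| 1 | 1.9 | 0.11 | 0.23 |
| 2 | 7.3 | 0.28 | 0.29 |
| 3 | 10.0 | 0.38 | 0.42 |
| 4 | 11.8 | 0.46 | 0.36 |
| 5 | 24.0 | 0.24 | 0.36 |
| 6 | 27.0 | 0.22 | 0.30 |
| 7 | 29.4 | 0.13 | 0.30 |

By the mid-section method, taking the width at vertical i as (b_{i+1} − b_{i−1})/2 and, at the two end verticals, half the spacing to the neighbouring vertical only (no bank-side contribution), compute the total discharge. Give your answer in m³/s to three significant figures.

2.80 m³/s

w_1 = (7.3 − 1.9)/2 = 2.7 m; q_1 = 0.23 × 0.11 × 2.7 = 0.06831 m³/s
w_2 = (10.0 − 1.9)/2 = 4.05 m; q_2 = 0.29 × 0.28 × 4.05 = 0.3289 m³/s
w_3 = (11.8 − 7.3)/2 = 2.25 m; q_3 = 0.42 × 0.38 × 2.25 = 0.3591 m³/s
w_4 = (24.0 − 10.0)/2 = 7 m; q_4 = 0.36 × 0.46 × 7 = 1.159 m³/s
w_5 = (27.0 − 11.8)/2 = 7.6 m; q_5 = 0.36 × 0.24 × 7.6 = 0.6566 m³/s
w_6 = (29.4 − 24.0)/2 = 2.7 m; q_6 = 0.30 × 0.22 × 2.7 = 0.1782 m³/s
w_7 = (29.4 − 27.0)/2 = 1.2 m; q_7 = 0.30 × 0.13 × 1.2 = 0.04680 m³/s
Q = Σ qᵢ = 2.797 m³/s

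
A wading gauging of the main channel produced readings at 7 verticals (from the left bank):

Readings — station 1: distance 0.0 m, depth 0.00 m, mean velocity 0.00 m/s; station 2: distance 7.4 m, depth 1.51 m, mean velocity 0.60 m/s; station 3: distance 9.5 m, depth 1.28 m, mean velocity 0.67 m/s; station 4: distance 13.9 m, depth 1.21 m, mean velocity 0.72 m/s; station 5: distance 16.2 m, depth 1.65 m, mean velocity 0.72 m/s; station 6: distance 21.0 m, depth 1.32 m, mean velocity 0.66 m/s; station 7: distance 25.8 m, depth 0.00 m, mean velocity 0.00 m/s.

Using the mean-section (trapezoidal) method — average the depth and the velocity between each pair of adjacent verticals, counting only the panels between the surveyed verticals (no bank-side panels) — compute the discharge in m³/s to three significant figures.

15.7 m³/s

Panel 1-2: Δb = 7.4 m, d̄ = (0.00+1.51)/2 = 0.755, v̄ = (0.00+0.60)/2 = 0.3 → q = 7.4×0.755×0.3 = 1.676 m³/s
Panel 2-3: Δb = 2.1 m, d̄ = (1.51+1.28)/2 = 1.395, v̄ = (0.60+0.67)/2 = 0.635 → q = 2.1×1.395×0.635 = 1.860 m³/s
Panel 3-4: Δb = 4.4 m, d̄ = (1.28+1.21)/2 = 1.245, v̄ = (0.67+0.72)/2 = 0.695 → q = 4.4×1.245×0.695 = 3.807 m³/s
Panel 4-5: Δb = 2.3 m, d̄ = (1.21+1.65)/2 = 1.43, v̄ = (0.72+0.72)/2 = 0.72 → q = 2.3×1.43×0.72 = 2.368 m³/s
Panel 5-6: Δb = 4.8 m, d̄ = (1.65+1.32)/2 = 1.485, v̄ = (0.72+0.66)/2 = 0.69 → q = 4.8×1.485×0.69 = 4.918 m³/s
Panel 6-7: Δb = 4.8 m, d̄ = (1.32+0.00)/2 = 0.66, v̄ = (0.66+0.00)/2 = 0.33 → q = 4.8×0.66×0.33 = 1.045 m³/s
Q = Σ q = 15.68 m³/s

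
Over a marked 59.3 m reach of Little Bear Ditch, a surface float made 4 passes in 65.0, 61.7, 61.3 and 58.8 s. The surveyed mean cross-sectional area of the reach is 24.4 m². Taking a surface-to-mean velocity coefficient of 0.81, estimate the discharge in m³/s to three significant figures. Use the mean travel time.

19.0 m³/s

t̄ = (65.0 + 61.7 + 61.3 + 58.8) / 4 = 61.7 s
v_surface = L / t̄ = 59.3 / 61.7 = 0.9611 m/s
v_mean = 0.81 × 0.9611 = 0.7785 m/s
Q = A × v_mean = 24.4 × 0.7785 = 19.00 m³/s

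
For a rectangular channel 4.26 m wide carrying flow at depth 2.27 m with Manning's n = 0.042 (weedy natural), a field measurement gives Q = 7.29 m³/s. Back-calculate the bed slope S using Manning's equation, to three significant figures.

A = b·y = 4.26 × 2.27 = 9.670 m²
P = b + 2y = 4.26 + 2×2.27 = 8.800 m
R = A/P = 9.670/8.800 = 1.099 m
S = (Q·n / (1·A·R^(2/3)))² = (7.29×0.042 / (1×9.670×1.065))² = 0.0008841

0.000884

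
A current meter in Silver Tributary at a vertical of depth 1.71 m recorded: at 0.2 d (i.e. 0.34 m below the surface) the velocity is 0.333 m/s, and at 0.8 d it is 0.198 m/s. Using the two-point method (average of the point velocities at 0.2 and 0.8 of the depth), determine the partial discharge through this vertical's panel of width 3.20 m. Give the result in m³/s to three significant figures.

1.45 m³/s

v̄ = (0.333 + 0.198) / 2 = 0.2655 m/s
q = v̄ × d × w = 0.2655 × 1.71 × 3.20 = 1.453 m³/s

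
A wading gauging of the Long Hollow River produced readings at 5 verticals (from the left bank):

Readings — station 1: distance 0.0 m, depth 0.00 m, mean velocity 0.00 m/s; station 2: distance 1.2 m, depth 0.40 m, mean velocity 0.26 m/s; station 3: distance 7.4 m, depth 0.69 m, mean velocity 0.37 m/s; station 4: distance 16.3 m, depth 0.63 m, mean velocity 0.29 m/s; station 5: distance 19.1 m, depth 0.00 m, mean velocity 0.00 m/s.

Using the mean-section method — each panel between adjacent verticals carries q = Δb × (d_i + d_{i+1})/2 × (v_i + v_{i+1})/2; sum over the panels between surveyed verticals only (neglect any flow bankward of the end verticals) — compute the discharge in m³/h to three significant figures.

11400 m³/h

Panel 1-2: Δb = 1.2 m, d̄ = (0.00+0.40)/2 = 0.2, v̄ = (0.00+0.26)/2 = 0.13 → q = 1.2×0.2×0.13 = 0.03120 m³/s
Panel 2-3: Δb = 6.2 m, d̄ = (0.40+0.69)/2 = 0.545, v̄ = (0.26+0.37)/2 = 0.315 → q = 6.2×0.545×0.315 = 1.064 m³/s
Panel 3-4: Δb = 8.9 m, d̄ = (0.69+0.63)/2 = 0.66, v̄ = (0.37+0.29)/2 = 0.33 → q = 8.9×0.66×0.33 = 1.938 m³/s
Panel 4-5: Δb = 2.8 m, d̄ = (0.63+0.00)/2 = 0.315, v̄ = (0.29+0.00)/2 = 0.145 → q = 2.8×0.315×0.145 = 0.1279 m³/s
Q = Σ q = 3.162 m³/s
= 3.162 × 3600 = 11380 m³/h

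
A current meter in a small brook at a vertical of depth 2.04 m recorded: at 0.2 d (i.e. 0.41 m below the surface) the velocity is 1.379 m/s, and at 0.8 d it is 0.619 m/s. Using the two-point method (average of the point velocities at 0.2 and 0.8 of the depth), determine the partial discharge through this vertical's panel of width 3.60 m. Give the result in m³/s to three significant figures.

7.34 m³/s

v̄ = (1.379 + 0.619) / 2 = 0.9990 m/s
q = v̄ × d × w = 0.9990 × 2.04 × 3.60 = 7.337 m³/s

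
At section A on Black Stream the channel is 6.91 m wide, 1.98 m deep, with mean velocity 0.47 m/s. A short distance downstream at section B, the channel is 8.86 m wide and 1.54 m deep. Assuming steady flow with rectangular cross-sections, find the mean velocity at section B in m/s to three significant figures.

0.471 m/s

Q = A₁V₁ = (6.91×1.98) × 0.47 = 6.430 m³/s
A₂ = 8.86 × 1.54 = 13.64 m²
V₂ = Q/A₂ = 6.430/13.64 = 0.4713 m/s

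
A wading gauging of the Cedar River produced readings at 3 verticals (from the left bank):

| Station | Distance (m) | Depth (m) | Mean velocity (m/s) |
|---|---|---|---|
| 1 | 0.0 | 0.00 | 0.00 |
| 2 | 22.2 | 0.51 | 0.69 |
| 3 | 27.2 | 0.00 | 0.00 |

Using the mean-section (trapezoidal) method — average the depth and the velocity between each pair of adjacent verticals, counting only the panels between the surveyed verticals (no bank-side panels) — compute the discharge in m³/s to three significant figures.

2.39 m³/s

Panel 1-2: Δb = 22.2 m, d̄ = (0.00+0.51)/2 = 0.255, v̄ = (0.00+0.69)/2 = 0.345 → q = 22.2×0.255×0.345 = 1.953 m³/s
Panel 2-3: Δb = 5 m, d̄ = (0.51+0.00)/2 = 0.255, v̄ = (0.69+0.00)/2 = 0.345 → q = 5×0.255×0.345 = 0.4399 m³/s
Q = Σ q = 2.393 m³/s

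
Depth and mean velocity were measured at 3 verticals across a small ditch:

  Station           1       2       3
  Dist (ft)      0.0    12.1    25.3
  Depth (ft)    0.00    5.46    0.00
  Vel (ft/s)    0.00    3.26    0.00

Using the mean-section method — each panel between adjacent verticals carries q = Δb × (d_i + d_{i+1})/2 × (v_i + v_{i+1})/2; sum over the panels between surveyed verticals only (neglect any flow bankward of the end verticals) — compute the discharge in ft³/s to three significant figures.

113 ft³/s

Panel 1-2: Δb = 12.1 ft, d̄ = (0.00+5.46)/2 = 2.73, v̄ = (0.00+3.26)/2 = 1.63 → q = 12.1×2.73×1.63 = 53.84 ft³/s
Panel 2-3: Δb = 13.2 ft, d̄ = (5.46+0.00)/2 = 2.73, v̄ = (3.26+0.00)/2 = 1.63 → q = 13.2×2.73×1.63 = 58.74 ft³/s
Q = Σ q = 112.6 ft³/s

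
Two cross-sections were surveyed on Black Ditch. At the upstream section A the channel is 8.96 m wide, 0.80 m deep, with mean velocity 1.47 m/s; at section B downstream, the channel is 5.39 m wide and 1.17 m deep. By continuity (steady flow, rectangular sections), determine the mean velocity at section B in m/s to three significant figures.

1.67 m/s

Q = A₁V₁ = (8.96×0.80) × 1.47 = 10.54 m³/s
A₂ = 5.39 × 1.17 = 6.306 m²
V₂ = Q/A₂ = 10.54/6.306 = 1.671 m/s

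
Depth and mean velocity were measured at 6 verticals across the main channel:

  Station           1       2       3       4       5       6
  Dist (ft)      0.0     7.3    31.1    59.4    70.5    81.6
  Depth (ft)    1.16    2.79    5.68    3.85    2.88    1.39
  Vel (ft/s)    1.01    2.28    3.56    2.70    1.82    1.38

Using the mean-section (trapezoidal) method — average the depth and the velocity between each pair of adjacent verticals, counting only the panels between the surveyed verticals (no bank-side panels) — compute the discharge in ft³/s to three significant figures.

862 ft³/s

Panel 1-2: Δb = 7.3 ft, d̄ = (1.16+2.79)/2 = 1.975, v̄ = (1.01+2.28)/2 = 1.645 → q = 7.3×1.975×1.645 = 23.72 ft³/s
Panel 2-3: Δb = 23.8 ft, d̄ = (2.79+5.68)/2 = 4.235, v̄ = (2.28+3.56)/2 = 2.92 → q = 23.8×4.235×2.92 = 294.3 ft³/s
Panel 3-4: Δb = 28.3 ft, d̄ = (5.68+3.85)/2 = 4.765, v̄ = (3.56+2.70)/2 = 3.13 → q = 28.3×4.765×3.13 = 422.1 ft³/s
Panel 4-5: Δb = 11.1 ft, d̄ = (3.85+2.88)/2 = 3.365, v̄ = (2.70+1.82)/2 = 2.26 → q = 11.1×3.365×2.26 = 84.41 ft³/s
Panel 5-6: Δb = 11.1 ft, d̄ = (2.88+1.39)/2 = 2.135, v̄ = (1.82+1.38)/2 = 1.6 → q = 11.1×2.135×1.6 = 37.92 ft³/s
Q = Σ q = 862.4 ft³/s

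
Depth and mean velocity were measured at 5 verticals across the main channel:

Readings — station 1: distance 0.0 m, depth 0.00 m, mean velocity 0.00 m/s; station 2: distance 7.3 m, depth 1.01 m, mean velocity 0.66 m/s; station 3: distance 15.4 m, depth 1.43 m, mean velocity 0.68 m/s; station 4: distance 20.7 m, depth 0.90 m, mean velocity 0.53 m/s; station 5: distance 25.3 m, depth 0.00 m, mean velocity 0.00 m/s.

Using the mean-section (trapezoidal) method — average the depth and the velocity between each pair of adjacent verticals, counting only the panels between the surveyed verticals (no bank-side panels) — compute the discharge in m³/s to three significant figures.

12.1 m³/s

Panel 1-2: Δb = 7.3 m, d̄ = (0.00+1.01)/2 = 0.505, v̄ = (0.00+0.66)/2 = 0.33 → q = 7.3×0.505×0.33 = 1.217 m³/s
Panel 2-3: Δb = 8.1 m, d̄ = (1.01+1.43)/2 = 1.22, v̄ = (0.66+0.68)/2 = 0.67 → q = 8.1×1.22×0.67 = 6.621 m³/s
Panel 3-4: Δb = 5.3 m, d̄ = (1.43+0.90)/2 = 1.165, v̄ = (0.68+0.53)/2 = 0.605 → q = 5.3×1.165×0.605 = 3.736 m³/s
Panel 4-5: Δb = 4.6 m, d̄ = (0.90+0.00)/2 = 0.45, v̄ = (0.53+0.00)/2 = 0.265 → q = 4.6×0.45×0.265 = 0.5486 m³/s
Q = Σ q = 12.12 m³/s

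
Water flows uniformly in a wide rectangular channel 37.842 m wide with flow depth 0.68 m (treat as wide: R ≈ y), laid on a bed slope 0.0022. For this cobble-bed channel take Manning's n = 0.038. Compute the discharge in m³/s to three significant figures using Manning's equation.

A = b·y = 37.842 × 0.68 = 25.73 m²
Wide channel: R ≈ y = 0.68 m
Q = (1/n)·A·R^(2/3)·S^(1/2) = (1/0.038) × 25.73 × 0.6800^(2/3) × 0.0022^(1/2) = 24.56 m³/s

24.6 m³/s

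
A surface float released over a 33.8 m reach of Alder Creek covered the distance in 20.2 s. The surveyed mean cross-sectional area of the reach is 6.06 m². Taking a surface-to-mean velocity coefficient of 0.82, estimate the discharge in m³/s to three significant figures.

8.31 m³/s

v_surface = L / t̄ = 33.8 / 20.2 = 1.673 m/s
v_mean = 0.82 × 1.673 = 1.372 m/s
Q = A × v_mean = 6.06 × 1.372 = 8.315 m³/s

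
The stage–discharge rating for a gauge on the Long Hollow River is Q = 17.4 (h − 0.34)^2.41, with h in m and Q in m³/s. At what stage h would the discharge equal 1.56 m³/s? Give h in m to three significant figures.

0.708 m

h − h₀ = (Q/C)^(1/b) = (1.56/17.4)^(1/2.41) = 0.3676 m
h = 0.34 + 0.3676 = 0.7076 m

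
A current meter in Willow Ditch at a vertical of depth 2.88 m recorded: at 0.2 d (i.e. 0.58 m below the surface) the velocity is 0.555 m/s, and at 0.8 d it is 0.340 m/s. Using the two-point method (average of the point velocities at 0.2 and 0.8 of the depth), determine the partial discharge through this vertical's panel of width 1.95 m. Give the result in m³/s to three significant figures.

v̄ = (0.555 + 0.340) / 2 = 0.4475 m/s
q = v̄ × d × w = 0.4475 × 2.88 × 1.95 = 2.513 m³/s

2.51 m³/s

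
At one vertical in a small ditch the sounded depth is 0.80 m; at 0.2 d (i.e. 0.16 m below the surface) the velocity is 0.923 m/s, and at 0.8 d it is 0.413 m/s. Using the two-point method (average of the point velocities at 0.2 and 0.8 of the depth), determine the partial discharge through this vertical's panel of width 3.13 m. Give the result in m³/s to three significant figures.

v̄ = (0.923 + 0.413) / 2 = 0.6680 m/s
q = v̄ × d × w = 0.6680 × 0.80 × 3.13 = 1.673 m³/s

1.67 m³/s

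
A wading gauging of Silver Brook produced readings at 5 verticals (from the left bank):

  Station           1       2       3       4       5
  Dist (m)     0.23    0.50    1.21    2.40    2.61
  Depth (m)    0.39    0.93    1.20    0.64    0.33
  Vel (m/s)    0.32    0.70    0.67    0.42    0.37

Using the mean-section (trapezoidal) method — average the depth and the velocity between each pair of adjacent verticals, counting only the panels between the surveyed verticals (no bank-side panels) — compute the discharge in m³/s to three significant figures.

1.25 m³/s

Panel 1-2: Δb = 0.27 m, d̄ = (0.39+0.93)/2 = 0.66, v̄ = (0.32+0.70)/2 = 0.51 → q = 0.27×0.66×0.51 = 0.09088 m³/s
Panel 2-3: Δb = 0.71 m, d̄ = (0.93+1.20)/2 = 1.065, v̄ = (0.70+0.67)/2 = 0.685 → q = 0.71×1.065×0.685 = 0.5180 m³/s
Panel 3-4: Δb = 1.19 m, d̄ = (1.20+0.64)/2 = 0.92, v̄ = (0.67+0.42)/2 = 0.545 → q = 1.19×0.92×0.545 = 0.5967 m³/s
Panel 4-5: Δb = 0.21 m, d̄ = (0.64+0.33)/2 = 0.485, v̄ = (0.42+0.37)/2 = 0.395 → q = 0.21×0.485×0.395 = 0.04023 m³/s
Q = Σ q = 1.246 m³/s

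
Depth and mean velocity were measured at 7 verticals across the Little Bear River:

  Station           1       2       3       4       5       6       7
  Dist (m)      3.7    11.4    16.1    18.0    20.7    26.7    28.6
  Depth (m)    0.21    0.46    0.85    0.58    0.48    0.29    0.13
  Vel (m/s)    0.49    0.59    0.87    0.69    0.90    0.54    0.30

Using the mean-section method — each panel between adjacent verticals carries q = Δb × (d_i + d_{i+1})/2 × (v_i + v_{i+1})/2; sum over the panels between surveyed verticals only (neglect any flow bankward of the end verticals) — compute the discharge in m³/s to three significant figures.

7.67 m³/s

Panel 1-2: Δb = 7.7 m, d̄ = (0.21+0.46)/2 = 0.335, v̄ = (0.49+0.59)/2 = 0.54 → q = 7.7×0.335×0.54 = 1.393 m³/s
Panel 2-3: Δb = 4.7 m, d̄ = (0.46+0.85)/2 = 0.655, v̄ = (0.59+0.87)/2 = 0.73 → q = 4.7×0.655×0.73 = 2.247 m³/s
Panel 3-4: Δb = 1.9 m, d̄ = (0.85+0.58)/2 = 0.715, v̄ = (0.87+0.69)/2 = 0.78 → q = 1.9×0.715×0.78 = 1.060 m³/s
Panel 4-5: Δb = 2.7 m, d̄ = (0.58+0.48)/2 = 0.53, v̄ = (0.69+0.90)/2 = 0.795 → q = 2.7×0.53×0.795 = 1.138 m³/s
Panel 5-6: Δb = 6 m, d̄ = (0.48+0.29)/2 = 0.385, v̄ = (0.90+0.54)/2 = 0.72 → q = 6×0.385×0.72 = 1.663 m³/s
Panel 6-7: Δb = 1.9 m, d̄ = (0.29+0.13)/2 = 0.21, v̄ = (0.54+0.30)/2 = 0.42 → q = 1.9×0.21×0.42 = 0.1676 m³/s
Q = Σ q = 7.668 m³/s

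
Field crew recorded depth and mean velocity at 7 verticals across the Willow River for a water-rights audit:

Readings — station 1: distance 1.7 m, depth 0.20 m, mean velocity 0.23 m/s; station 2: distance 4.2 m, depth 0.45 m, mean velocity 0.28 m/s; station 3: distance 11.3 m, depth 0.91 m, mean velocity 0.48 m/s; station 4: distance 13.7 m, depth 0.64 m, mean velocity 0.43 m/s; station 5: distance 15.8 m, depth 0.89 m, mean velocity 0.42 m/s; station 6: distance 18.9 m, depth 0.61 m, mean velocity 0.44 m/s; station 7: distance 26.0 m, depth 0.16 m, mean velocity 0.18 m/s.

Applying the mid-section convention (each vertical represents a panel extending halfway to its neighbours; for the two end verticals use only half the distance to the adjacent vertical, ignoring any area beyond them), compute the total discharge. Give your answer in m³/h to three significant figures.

w_1 = (4.2 − 1.7)/2 = 1.25 m; q_1 = 0.23 × 0.20 × 1.25 = 0.05750 m³/s
w_2 = (11.3 − 1.7)/2 = 4.8 m; q_2 = 0.28 × 0.45 × 4.8 = 0.6048 m³/s
w_3 = (13.7 − 4.2)/2 = 4.75 m; q_3 = 0.48 × 0.91 × 4.75 = 2.075 m³/s
w_4 = (15.8 − 11.3)/2 = 2.25 m; q_4 = 0.43 × 0.64 × 2.25 = 0.6192 m³/s
w_5 = (18.9 − 13.7)/2 = 2.6 m; q_5 = 0.42 × 0.89 × 2.6 = 0.9719 m³/s
w_6 = (26.0 − 15.8)/2 = 5.1 m; q_6 = 0.44 × 0.61 × 5.1 = 1.369 m³/s
w_7 = (26.0 − 18.9)/2 = 3.55 m; q_7 = 0.18 × 0.16 × 3.55 = 0.1022 m³/s
Q = Σ qᵢ = 5.799 m³/s
= 5.799 × 3600 = 20880 m³/h

20900 m³/h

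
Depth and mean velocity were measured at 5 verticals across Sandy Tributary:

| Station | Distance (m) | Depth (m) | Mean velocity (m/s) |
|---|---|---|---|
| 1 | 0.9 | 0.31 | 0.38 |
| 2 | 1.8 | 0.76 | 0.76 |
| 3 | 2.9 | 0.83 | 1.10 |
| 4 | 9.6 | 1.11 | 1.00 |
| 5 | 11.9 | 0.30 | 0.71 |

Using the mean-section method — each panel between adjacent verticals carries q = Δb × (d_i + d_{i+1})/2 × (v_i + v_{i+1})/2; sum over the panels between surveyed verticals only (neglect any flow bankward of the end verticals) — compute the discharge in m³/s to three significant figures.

9.30 m³/s

Panel 1-2: Δb = 0.9 m, d̄ = (0.31+0.76)/2 = 0.535, v̄ = (0.38+0.76)/2 = 0.57 → q = 0.9×0.535×0.57 = 0.2745 m³/s
Panel 2-3: Δb = 1.1 m, d̄ = (0.76+0.83)/2 = 0.795, v̄ = (0.76+1.10)/2 = 0.93 → q = 1.1×0.795×0.93 = 0.8133 m³/s
Panel 3-4: Δb = 6.7 m, d̄ = (0.83+1.11)/2 = 0.97, v̄ = (1.10+1.00)/2 = 1.05 → q = 6.7×0.97×1.05 = 6.824 m³/s
Panel 4-5: Δb = 2.3 m, d̄ = (1.11+0.30)/2 = 0.705, v̄ = (1.00+0.71)/2 = 0.855 → q = 2.3×0.705×0.855 = 1.386 m³/s
Q = Σ q = 9.298 m³/s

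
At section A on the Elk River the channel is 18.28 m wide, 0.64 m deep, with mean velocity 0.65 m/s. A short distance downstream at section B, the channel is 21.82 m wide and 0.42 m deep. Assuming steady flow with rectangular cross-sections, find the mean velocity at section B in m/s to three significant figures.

Q = A₁V₁ = (18.28×0.64) × 0.65 = 7.604 m³/s
A₂ = 21.82 × 0.42 = 9.164 m²
V₂ = Q/A₂ = 7.604/9.164 = 0.8298 m/s

0.830 m/s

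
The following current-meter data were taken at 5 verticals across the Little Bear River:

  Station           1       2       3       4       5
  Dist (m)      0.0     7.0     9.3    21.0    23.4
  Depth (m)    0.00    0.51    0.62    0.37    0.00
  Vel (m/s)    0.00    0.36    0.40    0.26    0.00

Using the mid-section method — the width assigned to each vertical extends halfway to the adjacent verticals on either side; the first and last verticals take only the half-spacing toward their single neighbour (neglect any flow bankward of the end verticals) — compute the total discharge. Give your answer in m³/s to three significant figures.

w_2 = (9.3 − 0.0)/2 = 4.65 m; q_2 = 0.36 × 0.51 × 4.65 = 0.8537 m³/s
w_3 = (21.0 − 7.0)/2 = 7 m; q_3 = 0.40 × 0.62 × 7 = 1.736 m³/s
w_4 = (23.4 − 9.3)/2 = 7.05 m; q_4 = 0.26 × 0.37 × 7.05 = 0.6782 m³/s
Stations 1, 5 contribute zero (depth or velocity is 0).
Q = Σ qᵢ = 3.268 m³/s

3.27 m³/s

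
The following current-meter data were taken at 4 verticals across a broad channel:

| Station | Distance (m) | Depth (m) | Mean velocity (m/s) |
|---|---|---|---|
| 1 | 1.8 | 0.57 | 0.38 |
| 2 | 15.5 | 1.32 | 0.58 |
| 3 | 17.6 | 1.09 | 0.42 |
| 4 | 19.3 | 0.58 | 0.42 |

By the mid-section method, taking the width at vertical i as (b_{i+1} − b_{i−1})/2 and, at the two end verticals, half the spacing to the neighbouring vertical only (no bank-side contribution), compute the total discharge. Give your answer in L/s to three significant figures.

w_1 = (15.5 − 1.8)/2 = 6.85 m; q_1 = 0.38 × 0.57 × 6.85 = 1.484 m³/s
w_2 = (17.6 − 1.8)/2 = 7.9 m; q_2 = 0.58 × 1.32 × 7.9 = 6.048 m³/s
w_3 = (19.3 − 15.5)/2 = 1.9 m; q_3 = 0.42 × 1.09 × 1.9 = 0.8698 m³/s
w_4 = (19.3 − 17.6)/2 = 0.85 m; q_4 = 0.42 × 0.58 × 0.85 = 0.2071 m³/s
Q = Σ qᵢ = 8.609 m³/s
= 8.609 × 1000 = 8609 L/s

8610 L/s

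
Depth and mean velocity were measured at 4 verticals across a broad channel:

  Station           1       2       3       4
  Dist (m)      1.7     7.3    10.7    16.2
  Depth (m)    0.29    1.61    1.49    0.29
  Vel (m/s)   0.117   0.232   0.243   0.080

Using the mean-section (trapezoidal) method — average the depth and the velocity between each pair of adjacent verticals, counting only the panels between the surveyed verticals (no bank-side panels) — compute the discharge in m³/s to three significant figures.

Panel 1-2: Δb = 5.6 m, d̄ = (0.29+1.61)/2 = 0.95, v̄ = (0.117+0.232)/2 = 0.1745 → q = 5.6×0.95×0.1745 = 0.9283 m³/s
Panel 2-3: Δb = 3.4 m, d̄ = (1.61+1.49)/2 = 1.55, v̄ = (0.232+0.243)/2 = 0.2375 → q = 3.4×1.55×0.2375 = 1.252 m³/s
Panel 3-4: Δb = 5.5 m, d̄ = (1.49+0.29)/2 = 0.89, v̄ = (0.243+0.080)/2 = 0.1615 → q = 5.5×0.89×0.1615 = 0.7905 m³/s
Q = Σ q = 2.971 m³/s

2.97 m³/s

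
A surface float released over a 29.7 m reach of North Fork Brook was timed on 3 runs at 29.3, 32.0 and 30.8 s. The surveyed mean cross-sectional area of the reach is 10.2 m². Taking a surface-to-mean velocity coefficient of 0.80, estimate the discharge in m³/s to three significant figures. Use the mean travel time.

7.89 m³/s

t̄ = (29.3 + 32.0 + 30.8) / 3 = 30.7 s
v_surface = L / t̄ = 29.7 / 30.7 = 0.9674 m/s
v_mean = 0.80 × 0.9674 = 0.7739 m/s
Q = A × v_mean = 10.2 × 0.7739 = 7.894 m³/s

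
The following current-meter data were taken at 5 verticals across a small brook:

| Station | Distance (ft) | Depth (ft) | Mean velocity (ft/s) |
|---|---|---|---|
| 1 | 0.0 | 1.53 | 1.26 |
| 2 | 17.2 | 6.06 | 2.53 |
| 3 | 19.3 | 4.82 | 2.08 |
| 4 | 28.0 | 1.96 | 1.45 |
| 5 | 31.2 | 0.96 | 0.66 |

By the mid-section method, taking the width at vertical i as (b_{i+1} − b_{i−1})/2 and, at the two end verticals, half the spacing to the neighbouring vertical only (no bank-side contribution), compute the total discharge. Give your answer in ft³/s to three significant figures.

w_1 = (17.2 − 0.0)/2 = 8.6 ft; q_1 = 1.26 × 1.53 × 8.6 = 16.58 ft³/s
w_2 = (19.3 − 0.0)/2 = 9.65 ft; q_2 = 2.53 × 6.06 × 9.65 = 148.0 ft³/s
w_3 = (28.0 − 17.2)/2 = 5.4 ft; q_3 = 2.08 × 4.82 × 5.4 = 54.14 ft³/s
w_4 = (31.2 − 19.3)/2 = 5.95 ft; q_4 = 1.45 × 1.96 × 5.95 = 16.91 ft³/s
w_5 = (31.2 − 28.0)/2 = 1.6 ft; q_5 = 0.66 × 0.96 × 1.6 = 1.014 ft³/s
Q = Σ qᵢ = 236.6 ft³/s

237 ft³/s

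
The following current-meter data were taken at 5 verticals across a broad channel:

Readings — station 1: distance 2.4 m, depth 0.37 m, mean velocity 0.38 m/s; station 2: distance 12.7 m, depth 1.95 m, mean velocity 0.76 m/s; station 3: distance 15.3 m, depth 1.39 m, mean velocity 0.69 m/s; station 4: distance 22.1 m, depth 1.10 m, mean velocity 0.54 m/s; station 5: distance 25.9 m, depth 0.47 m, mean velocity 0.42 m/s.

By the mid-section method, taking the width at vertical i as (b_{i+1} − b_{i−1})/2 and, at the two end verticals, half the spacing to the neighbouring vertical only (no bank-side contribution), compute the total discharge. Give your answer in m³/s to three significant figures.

w_1 = (12.7 − 2.4)/2 = 5.15 m; q_1 = 0.38 × 0.37 × 5.15 = 0.7241 m³/s
w_2 = (15.3 − 2.4)/2 = 6.45 m; q_2 = 0.76 × 1.95 × 6.45 = 9.559 m³/s
w_3 = (22.1 − 12.7)/2 = 4.7 m; q_3 = 0.69 × 1.39 × 4.7 = 4.508 m³/s
w_4 = (25.9 − 15.3)/2 = 5.3 m; q_4 = 0.54 × 1.10 × 5.3 = 3.148 m³/s
w_5 = (25.9 − 22.1)/2 = 1.9 m; q_5 = 0.42 × 0.47 × 1.9 = 0.3751 m³/s
Q = Σ qᵢ = 18.31 m³/s

18.3 m³/s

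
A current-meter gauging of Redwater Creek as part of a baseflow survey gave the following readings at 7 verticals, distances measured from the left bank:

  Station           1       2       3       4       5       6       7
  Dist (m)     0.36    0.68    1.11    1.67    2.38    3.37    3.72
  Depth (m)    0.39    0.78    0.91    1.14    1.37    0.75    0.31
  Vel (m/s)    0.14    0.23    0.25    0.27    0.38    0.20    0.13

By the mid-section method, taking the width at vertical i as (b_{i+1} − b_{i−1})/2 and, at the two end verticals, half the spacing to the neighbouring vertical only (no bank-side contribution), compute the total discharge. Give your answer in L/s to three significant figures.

w_1 = (0.68 − 0.36)/2 = 0.16 m; q_1 = 0.14 × 0.39 × 0.16 = 0.008736 m³/s
w_2 = (1.11 − 0.36)/2 = 0.375 m; q_2 = 0.23 × 0.78 × 0.375 = 0.06728 m³/s
w_3 = (1.67 − 0.68)/2 = 0.495 m; q_3 = 0.25 × 0.91 × 0.495 = 0.1126 m³/s
w_4 = (2.38 − 1.11)/2 = 0.635 m; q_4 = 0.27 × 1.14 × 0.635 = 0.1955 m³/s
w_5 = (3.37 − 1.67)/2 = 0.85 m; q_5 = 0.38 × 1.37 × 0.85 = 0.4425 m³/s
w_6 = (3.72 − 2.38)/2 = 0.67 m; q_6 = 0.20 × 0.75 × 0.67 = 0.1005 m³/s
w_7 = (3.72 − 3.37)/2 = 0.175 m; q_7 = 0.13 × 0.31 × 0.175 = 0.007053 m³/s
Q = Σ qᵢ = 0.9341 m³/s
= 0.9341 × 1000 = 934.1 L/s

934 L/s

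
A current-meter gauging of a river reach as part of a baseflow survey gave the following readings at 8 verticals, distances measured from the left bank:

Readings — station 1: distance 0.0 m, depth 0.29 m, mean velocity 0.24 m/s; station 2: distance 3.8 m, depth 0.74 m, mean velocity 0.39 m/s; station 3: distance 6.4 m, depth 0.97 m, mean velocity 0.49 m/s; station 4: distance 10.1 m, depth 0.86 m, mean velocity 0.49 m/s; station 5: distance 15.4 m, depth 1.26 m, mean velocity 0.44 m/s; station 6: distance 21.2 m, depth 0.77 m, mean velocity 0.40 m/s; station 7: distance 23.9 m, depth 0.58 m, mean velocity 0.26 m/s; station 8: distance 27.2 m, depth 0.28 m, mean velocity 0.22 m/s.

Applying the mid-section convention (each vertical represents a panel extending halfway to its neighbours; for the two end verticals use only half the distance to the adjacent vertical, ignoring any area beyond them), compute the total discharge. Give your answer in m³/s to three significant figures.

9.39 m³/s

w_1 = (3.8 − 0.0)/2 = 1.9 m; q_1 = 0.24 × 0.29 × 1.9 = 0.1322 m³/s
w_2 = (6.4 − 0.0)/2 = 3.2 m; q_2 = 0.39 × 0.74 × 3.2 = 0.9235 m³/s
w_3 = (10.1 − 3.8)/2 = 3.15 m; q_3 = 0.49 × 0.97 × 3.15 = 1.497 m³/s
w_4 = (15.4 − 6.4)/2 = 4.5 m; q_4 = 0.49 × 0.86 × 4.5 = 1.896 m³/s
w_5 = (21.2 − 10.1)/2 = 5.55 m; q_5 = 0.44 × 1.26 × 5.55 = 3.077 m³/s
w_6 = (23.9 − 15.4)/2 = 4.25 m; q_6 = 0.40 × 0.77 × 4.25 = 1.309 m³/s
w_7 = (27.2 − 21.2)/2 = 3 m; q_7 = 0.26 × 0.58 × 3 = 0.4524 m³/s
w_8 = (27.2 − 23.9)/2 = 1.65 m; q_8 = 0.22 × 0.28 × 1.65 = 0.1016 m³/s
Q = Σ qᵢ = 9.389 m³/s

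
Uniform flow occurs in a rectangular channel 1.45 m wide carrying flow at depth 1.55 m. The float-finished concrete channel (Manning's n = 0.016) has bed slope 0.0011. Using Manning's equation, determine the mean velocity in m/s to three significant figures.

A = b·y = 1.45 × 1.55 = 2.248 m²
P = b + 2y = 1.45 + 2×1.55 = 4.550 m
R = A/P = 2.248/4.550 = 0.4940 m
Q = (1/n)·A·R^(2/3)·S^(1/2) = (1/0.016) × 2.248 × 0.4940^(2/3) × 0.0011^(1/2) = 2.911 m³/s
V = Q/A = 2.911/2.248 = 1.295 m/s

1.30 m/s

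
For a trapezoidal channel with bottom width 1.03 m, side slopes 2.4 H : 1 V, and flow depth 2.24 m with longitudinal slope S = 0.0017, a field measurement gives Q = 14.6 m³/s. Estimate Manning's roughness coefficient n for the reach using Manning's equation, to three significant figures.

0.0440

A = (b + z·y)·y = (1.03 + 2.4×2.24)×2.24 = 14.35 m²
P = b + 2y√(1+z²) = 1.03 + 2×2.24×√(1+2.4²) = 12.68 m
R = A/P = 14.35/12.68 = 1.132 m
n = (1/Q)·A·R^(2/3)·S^(1/2) = (1/14.6) × 14.35 × 1.086 × 0.04123 = 0.04401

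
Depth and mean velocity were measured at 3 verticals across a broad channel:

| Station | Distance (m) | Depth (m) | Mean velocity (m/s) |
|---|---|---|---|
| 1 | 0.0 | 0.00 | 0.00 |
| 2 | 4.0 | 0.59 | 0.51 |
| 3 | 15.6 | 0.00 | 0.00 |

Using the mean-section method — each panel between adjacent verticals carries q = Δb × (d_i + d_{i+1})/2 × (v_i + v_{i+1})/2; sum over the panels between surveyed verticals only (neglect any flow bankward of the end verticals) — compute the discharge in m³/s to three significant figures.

Panel 1-2: Δb = 4 m, d̄ = (0.00+0.59)/2 = 0.295, v̄ = (0.00+0.51)/2 = 0.255 → q = 4×0.295×0.255 = 0.3009 m³/s
Panel 2-3: Δb = 11.6 m, d̄ = (0.59+0.00)/2 = 0.295, v̄ = (0.51+0.00)/2 = 0.255 → q = 11.6×0.295×0.255 = 0.8726 m³/s
Q = Σ q = 1.174 m³/s

1.17 m³/s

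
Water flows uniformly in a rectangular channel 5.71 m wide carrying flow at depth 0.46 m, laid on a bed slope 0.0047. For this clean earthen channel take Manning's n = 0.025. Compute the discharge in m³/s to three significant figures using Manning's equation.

A = b·y = 5.71 × 0.46 = 2.627 m²
P = b + 2y = 5.71 + 2×0.46 = 6.630 m
R = A/P = 2.627/6.630 = 0.3962 m
Q = (1/n)·A·R^(2/3)·S^(1/2) = (1/0.025) × 2.627 × 0.3962^(2/3) × 0.0047^(1/2) = 3.885 m³/s

3.89 m³/s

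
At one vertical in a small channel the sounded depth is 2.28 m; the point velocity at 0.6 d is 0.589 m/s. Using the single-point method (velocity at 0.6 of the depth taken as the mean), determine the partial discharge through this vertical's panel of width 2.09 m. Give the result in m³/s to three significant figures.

2.81 m³/s

v̄ = v₀.₆ = 0.589 m/s
q = v̄ × d × w = 0.5890 × 2.28 × 2.09 = 2.807 m³/s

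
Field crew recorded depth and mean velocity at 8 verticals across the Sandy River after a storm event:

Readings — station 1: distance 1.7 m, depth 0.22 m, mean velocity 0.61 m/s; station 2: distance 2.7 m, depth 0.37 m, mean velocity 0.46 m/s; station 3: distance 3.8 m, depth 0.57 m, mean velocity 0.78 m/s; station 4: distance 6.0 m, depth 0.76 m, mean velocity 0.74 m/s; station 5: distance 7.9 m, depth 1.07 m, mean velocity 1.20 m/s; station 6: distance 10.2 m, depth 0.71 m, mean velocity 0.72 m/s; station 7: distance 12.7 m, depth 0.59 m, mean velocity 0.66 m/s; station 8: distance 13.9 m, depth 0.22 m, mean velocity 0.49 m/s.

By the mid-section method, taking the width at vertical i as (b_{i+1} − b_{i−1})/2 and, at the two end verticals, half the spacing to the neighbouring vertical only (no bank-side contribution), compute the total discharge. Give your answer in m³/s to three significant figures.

6.84 m³/s

w_1 = (2.7 − 1.7)/2 = 0.5 m; q_1 = 0.61 × 0.22 × 0.5 = 0.06710 m³/s
w_2 = (3.8 − 1.7)/2 = 1.05 m; q_2 = 0.46 × 0.37 × 1.05 = 0.1787 m³/s
w_3 = (6.0 − 2.7)/2 = 1.65 m; q_3 = 0.78 × 0.57 × 1.65 = 0.7336 m³/s
w_4 = (7.9 − 3.8)/2 = 2.05 m; q_4 = 0.74 × 0.76 × 2.05 = 1.153 m³/s
w_5 = (10.2 − 6.0)/2 = 2.1 m; q_5 = 1.20 × 1.07 × 2.1 = 2.696 m³/s
w_6 = (12.7 − 7.9)/2 = 2.4 m; q_6 = 0.72 × 0.71 × 2.4 = 1.227 m³/s
w_7 = (13.9 − 10.2)/2 = 1.85 m; q_7 = 0.66 × 0.59 × 1.85 = 0.7204 m³/s
w_8 = (13.9 − 12.7)/2 = 0.6 m; q_8 = 0.49 × 0.22 × 0.6 = 0.06468 m³/s
Q = Σ qᵢ = 6.841 m³/s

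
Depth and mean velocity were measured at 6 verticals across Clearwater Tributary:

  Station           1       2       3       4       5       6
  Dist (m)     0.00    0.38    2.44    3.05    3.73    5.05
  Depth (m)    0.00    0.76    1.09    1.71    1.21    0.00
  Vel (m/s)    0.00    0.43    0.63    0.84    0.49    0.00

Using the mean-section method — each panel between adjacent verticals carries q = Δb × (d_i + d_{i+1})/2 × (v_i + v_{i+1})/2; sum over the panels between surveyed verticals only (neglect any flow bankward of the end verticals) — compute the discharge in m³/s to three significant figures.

2.52 m³/s

Panel 1-2: Δb = 0.38 m, d̄ = (0.00+0.76)/2 = 0.38, v̄ = (0.00+0.43)/2 = 0.215 → q = 0.38×0.38×0.215 = 0.03105 m³/s
Panel 2-3: Δb = 2.06 m, d̄ = (0.76+1.09)/2 = 0.925, v̄ = (0.43+0.63)/2 = 0.53 → q = 2.06×0.925×0.53 = 1.010 m³/s
Panel 3-4: Δb = 0.61 m, d̄ = (1.09+1.71)/2 = 1.4, v̄ = (0.63+0.84)/2 = 0.735 → q = 0.61×1.4×0.735 = 0.6277 m³/s
Panel 4-5: Δb = 0.68 m, d̄ = (1.71+1.21)/2 = 1.46, v̄ = (0.84+0.49)/2 = 0.665 → q = 0.68×1.46×0.665 = 0.6602 m³/s
Panel 5-6: Δb = 1.32 m, d̄ = (1.21+0.00)/2 = 0.605, v̄ = (0.49+0.00)/2 = 0.245 → q = 1.32×0.605×0.245 = 0.1957 m³/s
Q = Σ q = 2.525 m³/s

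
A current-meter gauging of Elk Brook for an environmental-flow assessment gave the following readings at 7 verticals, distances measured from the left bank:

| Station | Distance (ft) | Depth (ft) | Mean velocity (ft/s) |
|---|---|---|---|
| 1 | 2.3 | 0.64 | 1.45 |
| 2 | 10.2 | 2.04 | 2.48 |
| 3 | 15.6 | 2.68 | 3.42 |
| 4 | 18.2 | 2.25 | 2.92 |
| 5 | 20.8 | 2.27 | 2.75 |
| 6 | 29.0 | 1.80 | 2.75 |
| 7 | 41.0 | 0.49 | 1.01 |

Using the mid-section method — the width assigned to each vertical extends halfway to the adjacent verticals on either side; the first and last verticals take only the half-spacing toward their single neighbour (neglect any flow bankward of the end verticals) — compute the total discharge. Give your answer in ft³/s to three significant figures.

w_1 = (10.2 − 2.3)/2 = 3.95 ft; q_1 = 1.45 × 0.64 × 3.95 = 3.666 ft³/s
w_2 = (15.6 − 2.3)/2 = 6.65 ft; q_2 = 2.48 × 2.04 × 6.65 = 33.64 ft³/s
w_3 = (18.2 − 10.2)/2 = 4 ft; q_3 = 3.42 × 2.68 × 4 = 36.66 ft³/s
w_4 = (20.8 − 15.6)/2 = 2.6 ft; q_4 = 2.92 × 2.25 × 2.6 = 17.08 ft³/s
w_5 = (29.0 − 18.2)/2 = 5.4 ft; q_5 = 2.75 × 2.27 × 5.4 = 33.71 ft³/s
w_6 = (41.0 − 20.8)/2 = 10.1 ft; q_6 = 2.75 × 1.80 × 10.1 = 50.00 ft³/s
w_7 = (41.0 − 29.0)/2 = 6 ft; q_7 = 1.01 × 0.49 × 6 = 2.969 ft³/s
Q = Σ qᵢ = 177.7 ft³/s

178 ft³/s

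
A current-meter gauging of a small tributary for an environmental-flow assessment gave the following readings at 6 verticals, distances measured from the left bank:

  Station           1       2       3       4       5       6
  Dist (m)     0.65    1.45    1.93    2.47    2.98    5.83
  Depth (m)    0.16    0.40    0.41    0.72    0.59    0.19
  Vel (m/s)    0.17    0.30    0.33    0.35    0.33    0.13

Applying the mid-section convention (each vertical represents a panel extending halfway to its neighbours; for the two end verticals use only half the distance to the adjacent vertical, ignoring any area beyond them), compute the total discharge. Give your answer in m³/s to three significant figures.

w_1 = (1.45 − 0.65)/2 = 0.4 m; q_1 = 0.17 × 0.16 × 0.4 = 0.01088 m³/s
w_2 = (1.93 − 0.65)/2 = 0.64 m; q_2 = 0.30 × 0.40 × 0.64 = 0.07680 m³/s
w_3 = (2.47 − 1.45)/2 = 0.51 m; q_3 = 0.33 × 0.41 × 0.51 = 0.06900 m³/s
w_4 = (2.98 − 1.93)/2 = 0.525 m; q_4 = 0.35 × 0.72 × 0.525 = 0.1323 m³/s
w_5 = (5.83 − 2.47)/2 = 1.68 m; q_5 = 0.33 × 0.59 × 1.68 = 0.3271 m³/s
w_6 = (5.83 − 2.98)/2 = 1.425 m; q_6 = 0.13 × 0.19 × 1.425 = 0.03520 m³/s
Q = Σ qᵢ = 0.6513 m³/s

0.651 m³/s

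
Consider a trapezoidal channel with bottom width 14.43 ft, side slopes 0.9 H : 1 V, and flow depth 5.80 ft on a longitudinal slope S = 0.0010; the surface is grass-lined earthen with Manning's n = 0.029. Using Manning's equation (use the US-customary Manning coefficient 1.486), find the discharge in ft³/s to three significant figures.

A = (b + z·y)·y = (14.43 + 0.9×5.80)×5.80 = 114.0 ft²
P = b + 2y√(1+z²) = 14.43 + 2×5.80×√(1+0.9²) = 30.04 ft
R = A/P = 114.0/30.04 = 3.794 ft
Q = (1.486/n)·A·R^(2/3)·S^(1/2) = (1.486/0.029) × 114.0 × 3.794^(2/3) × 0.0010^(1/2) = 449.3 ft³/s

449 ft³/s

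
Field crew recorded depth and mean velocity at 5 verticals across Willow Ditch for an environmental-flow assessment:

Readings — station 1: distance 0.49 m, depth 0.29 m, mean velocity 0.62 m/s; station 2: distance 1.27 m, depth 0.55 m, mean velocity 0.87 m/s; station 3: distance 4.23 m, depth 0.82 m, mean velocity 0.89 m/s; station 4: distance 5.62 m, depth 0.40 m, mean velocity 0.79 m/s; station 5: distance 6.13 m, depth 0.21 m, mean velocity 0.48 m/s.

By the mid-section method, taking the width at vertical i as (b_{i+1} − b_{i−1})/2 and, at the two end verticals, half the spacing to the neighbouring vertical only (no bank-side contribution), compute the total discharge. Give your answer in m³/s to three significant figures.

2.88 m³/s

w_1 = (1.27 − 0.49)/2 = 0.39 m; q_1 = 0.62 × 0.29 × 0.39 = 0.07012 m³/s
w_2 = (4.23 − 0.49)/2 = 1.87 m; q_2 = 0.87 × 0.55 × 1.87 = 0.8948 m³/s
w_3 = (5.62 − 1.27)/2 = 2.175 m; q_3 = 0.89 × 0.82 × 2.175 = 1.587 m³/s
w_4 = (6.13 − 4.23)/2 = 0.95 m; q_4 = 0.79 × 0.40 × 0.95 = 0.3002 m³/s
w_5 = (6.13 − 5.62)/2 = 0.255 m; q_5 = 0.48 × 0.21 × 0.255 = 0.02570 m³/s
Q = Σ qᵢ = 2.878 m³/s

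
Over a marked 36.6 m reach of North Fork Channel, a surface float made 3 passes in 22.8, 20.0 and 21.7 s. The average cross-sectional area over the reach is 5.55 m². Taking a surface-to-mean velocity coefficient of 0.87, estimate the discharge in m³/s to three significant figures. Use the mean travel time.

8.22 m³/s

t̄ = (22.8 + 20.0 + 21.7) / 3 = 21.5 s
v_surface = L / t̄ = 36.6 / 21.5 = 1.702 m/s
v_mean = 0.87 × 1.702 = 1.481 m/s
Q = A × v_mean = 5.55 × 1.481 = 8.220 m³/s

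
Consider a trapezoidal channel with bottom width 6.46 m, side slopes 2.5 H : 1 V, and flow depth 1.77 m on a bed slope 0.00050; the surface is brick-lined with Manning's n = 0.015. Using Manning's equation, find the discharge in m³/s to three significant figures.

32.5 m³/s

A = (b + z·y)·y = (6.46 + 2.5×1.77)×1.77 = 19.27 m²
P = b + 2y√(1+z²) = 6.46 + 2×1.77×√(1+2.5²) = 15.99 m
R = A/P = 19.27/15.99 = 1.205 m
Q = (1/n)·A·R^(2/3)·S^(1/2) = (1/0.015) × 19.27 × 1.205^(2/3) × 0.00050^(1/2) = 32.52 m³/s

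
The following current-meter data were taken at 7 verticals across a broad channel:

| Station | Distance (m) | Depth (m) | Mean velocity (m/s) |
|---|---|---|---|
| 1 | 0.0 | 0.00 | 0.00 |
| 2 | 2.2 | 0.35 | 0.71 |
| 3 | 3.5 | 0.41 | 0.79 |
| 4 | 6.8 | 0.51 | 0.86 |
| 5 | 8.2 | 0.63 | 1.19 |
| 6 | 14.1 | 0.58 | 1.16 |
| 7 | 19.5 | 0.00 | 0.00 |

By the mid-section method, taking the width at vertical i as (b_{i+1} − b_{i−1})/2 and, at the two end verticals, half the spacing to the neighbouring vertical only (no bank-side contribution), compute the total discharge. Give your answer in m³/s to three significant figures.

w_2 = (3.5 − 0.0)/2 = 1.75 m; q_2 = 0.71 × 0.35 × 1.75 = 0.4349 m³/s
w_3 = (6.8 − 2.2)/2 = 2.3 m; q_3 = 0.79 × 0.41 × 2.3 = 0.7450 m³/s
w_4 = (8.2 − 3.5)/2 = 2.35 m; q_4 = 0.86 × 0.51 × 2.35 = 1.031 m³/s
w_5 = (14.1 − 6.8)/2 = 3.65 m; q_5 = 1.19 × 0.63 × 3.65 = 2.736 m³/s
w_6 = (19.5 − 8.2)/2 = 5.65 m; q_6 = 1.16 × 0.58 × 5.65 = 3.801 m³/s
Stations 1, 7 contribute zero (depth or velocity is 0).
Q = Σ qᵢ = 8.748 m³/s

8.75 m³/s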